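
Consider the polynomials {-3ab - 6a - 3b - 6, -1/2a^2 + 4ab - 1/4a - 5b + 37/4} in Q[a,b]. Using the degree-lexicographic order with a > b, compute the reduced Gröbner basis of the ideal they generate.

This is the nonlinear analogue of row-reducing a linear system.

f_1 = -3ab - 6a - 3b - 6, LT = ab.
f_2 = -1/2a^2 + 4ab - 1/4a - 5b + 37/4, LT = a^2.

S(f_1,f_2): lcm = a^2b. S = 8ab^2 + 2a^2 + 1/2ab - 10b^2 + 2a + 37/2b.
  leading term ab^2: subtract (-8/3b)·f_1 from 8ab^2 + 2a^2 + 1/2ab - 10b^2 + 2a + 37/2b → 2a^2 - 31/2ab - 18b^2 + 2a + 5/2b
  leading term a^2: subtract (-4)·f_2 from 2a^2 - 31/2ab - 18b^2 + 2a + 5/2b → 1/2ab - 18b^2 + a - 35/2b + 37
  leading term ab: subtract (-1/6)·f_1 from 1/2ab - 18b^2 + a - 35/2b + 37 → -18b^2 - 18b + 36
  leading term b^2: no divisor's leading term divides it; move -18b^2 to the remainder.
  leading term b: no divisor's leading term divides it; move -18b to the remainder.
  leading term 1: no divisor's leading term divides it; move 36 to the remainder.
  remainder -18b^2 - 18b + 36 ≠ 0; add g_3 = -18b^2 - 18b + 36 to the basis.

The other S-polynomials (S(f_1,g_3), S(f_2,g_3)) all reduce to 0 modulo the current basis, so we have a Gröbner basis.

G = {a^2 + 33/2a + 18b - 5/2, ab + 2a + b + 2, b^2 + b - 2}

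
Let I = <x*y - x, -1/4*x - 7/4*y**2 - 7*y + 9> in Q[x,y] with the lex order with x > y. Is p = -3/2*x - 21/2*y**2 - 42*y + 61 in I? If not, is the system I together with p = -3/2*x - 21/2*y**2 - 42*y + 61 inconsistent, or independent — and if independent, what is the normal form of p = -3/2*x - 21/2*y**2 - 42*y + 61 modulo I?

First compute the reduced Gröbner basis of I by Buchberger's algorithm.
f_1 = x*y - x, LT = x*y.
f_2 = -1/4*x - 7/4*y**2 - 7*y + 9, LT = x.

S(f_1,f_2): lcm = x*y. S = -x - 7*y**3 - 28*y**2 + 36*y.
  leading term x: subtract (4)·f_2 from -x - 7*y**3 - 28*y**2 + 36*y → -7*y**3 - 21*y**2 + 64*y - 36
  leading term y**3: no divisor's leading term divides it; move -7*y**3 to the remainder.
  leading term y**2: no divisor's leading term divides it; move -21*y**2 to the remainder.
  leading term y: no divisor's leading term divides it; move 64*y to the remainder.
  leading term 1: no divisor's leading term divides it; move -36 to the remainder.
  remainder -7*y**3 - 21*y**2 + 64*y - 36 ≠ 0; add h_3 = -7*y**3 - 21*y**2 + 64*y - 36 to the basis.

The other S-polynomials (S(f_1,h_3), S(f_2,h_3)) all reduce to 0 modulo the current basis, so we have a Gröbner basis.
Inter-reduce: drop elements whose leading term is divisible by another's, tail-reduce, and make monic.
Reduced Gröbner basis: {x + 7*y**2 + 28*y - 36, y**3 + 3*y**2 - 64/7*y + 36/7}.
Label its elements g_1 = x + 7*y**2 + 28*y - 36, g_2 = y**3 + 3*y**2 - 64/7*y + 36/7.

Reduce p = -3/2*x - 21/2*y**2 - 42*y + 61 modulo G:
  leading term x: subtract (-3/2)·g_1 from -3/2*x - 21/2*y**2 - 42*y + 61 → 7
  leading term 1: no divisor's leading term divides it; move 7 to the remainder.
  normal form = 7.
The normal form is nonzero, so p ∉ I. Since p minus its normal form lies in I, I + (p) = I + (r) where r = 7; decide whether this ideal is the whole ring.
Here r = 7 is a nonzero constant, hence a unit: 1 ∈ I + (p), the Gröbner basis of I + (p) is {1}, and the enlarged system has no common solution — adjoining p is inconsistent.

The remainder on division by a Gröbner basis is unique — it is the normal form.

Adjoining -3/2*x - 21/2*y**2 - 42*y + 61 makes the ideal the whole ring: the system is inconsistent.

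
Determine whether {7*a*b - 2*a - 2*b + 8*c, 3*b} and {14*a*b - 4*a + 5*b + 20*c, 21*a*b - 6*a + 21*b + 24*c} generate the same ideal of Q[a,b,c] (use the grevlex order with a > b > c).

No, the ideals differ.

For a fixed monomial order, each ideal has a unique reduced Gröbner basis; comparing bases decides equality.
Buchberger on the first generating set:
f_1 = 7*a*b - 2*a - 2*b + 8*c, LT = a*b.
f_2 = 3*b, LT = b.

S(f_1,f_2): lcm = a*b. S = -2/7*a - 2/7*b + 8/7*c.
  leading term a: no divisor's leading term divides it; move -2/7*a to the remainder.
  leading term b: subtract (-2/21)·f_2 from -2/7*b + 8/7*c → 8/7*c
  leading term c: no divisor's leading term divides it; move 8/7*c to the remainder.
  remainder -2/7*a + 8/7*c ≠ 0; add g_3 = -2/7*a + 8/7*c to the basis.

The other S-polynomials (S(f_1,g_3), S(f_2,g_3)) all reduce to 0 modulo the current basis, so we have a Gröbner basis.
Inter-reduce: drop elements whose leading term is divisible by another's, tail-reduce, and make monic.
Reduced Gröbner basis: {a - 4*c, b}.

Buchberger on the second generating set:
h_1 = 14*a*b - 4*a + 5*b + 20*c, LT = a*b.
h_2 = 21*a*b - 6*a + 21*b + 24*c, LT = a*b.

S(h_1,h_2): lcm = a*b. S = -9/14*b + 2/7*c.
  leading term b: no divisor's leading term divides it; move -9/14*b to the remainder.
  leading term c: no divisor's leading term divides it; move 2/7*c to the remainder.
  remainder -9/14*b + 2/7*c ≠ 0; add k_3 = -9/14*b + 2/7*c to the basis.

S(h_1,k_3): lcm = a*b. S = 4/9*a*c - 2/7*a + 5/14*b + 10/7*c.
  leading term a*c: no divisor's leading term divides it; move 4/9*a*c to the remainder.
  leading term a: no divisor's leading term divides it; move -2/7*a to the remainder.
  leading term b: subtract (-5/9)·k_3 from 5/14*b + 10/7*c → 100/63*c
  leading term c: no divisor's leading term divides it; move 100/63*c to the remainder.
  remainder 4/9*a*c - 2/7*a + 100/63*c ≠ 0; add k_4 = 4/9*a*c - 2/7*a + 100/63*c to the basis.

The other S-polynomials (S(h_2,k_3), S(h_1,k_4), S(h_2,k_4), S(k_3,k_4)) all reduce to 0 modulo the current basis, so we have a Gröbner basis.
Inter-reduce: drop elements whose leading term is divisible by another's, tail-reduce, and make monic.
Reduced Gröbner basis: {a*c - 9/14*a + 25/7*c, b - 4/9*c}.

The bases are distinct; the ideals are different.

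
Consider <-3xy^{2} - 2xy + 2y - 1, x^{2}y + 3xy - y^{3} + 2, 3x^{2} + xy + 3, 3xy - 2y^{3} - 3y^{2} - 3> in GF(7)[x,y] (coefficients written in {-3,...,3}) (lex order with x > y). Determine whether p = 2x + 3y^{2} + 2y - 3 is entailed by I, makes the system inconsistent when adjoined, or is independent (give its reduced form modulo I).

2x + 3y^{2} + 2y - 3 lies in I (it reduces to 0).

First compute the reduced Gröbner basis of I by Buchberger's algorithm.
f_1 = -3xy^{2} - 2xy + 2y - 1, LT = xy^{2}.
f_2 = x^{2}y + 3xy - y^{3} + 2, LT = x^{2}y.
f_3 = 3x^{2} + xy + 3, LT = x^{2}.
f_4 = 3xy - 2y^{3} - 3y^{2} - 3, LT = xy.

S(f_1,f_2): lcm = x^{2}y^{2}. S = 3x^{2}y - 3xy^{2} - 3xy - 2x + y^{4} - 2y.
  reduce S modulo (f_1, f_2, f_3, f_4):
  remainder -2x + y^{4} + y^{3} - 3y^{2} + 3y - 1 ≠ 0; add h_5 = -2x + y^{4} + y^{3} - 3y^{2} + 3y - 1 to the basis.

S(f_1,f_3): lcm = x^{2}y^{2}. S = 3x^{2}y + 2xy^{3} - 3xy - 2x - y^{2}.
  reduce S modulo (f_1, f_2, f_3, f_4, h_5):
  remainder -y^{4} - y^{3} - 3y + 3 ≠ 0; add h_6 = -y^{4} - y^{3} - 3y + 3 to the basis.

S(f_1,f_4): lcm = xy^{2}. S = 3xy + 3y^{4} + y^{3} - 2y - 2.
  reduce S modulo (f_1, f_2, f_3, f_4, h_5, h_6):
  remainder 3y^{2} + 3y + 3 ≠ 0; add h_7 = 3y^{2} + 3y + 3 to the basis.

S(f_2,f_3): lcm = x^{2}y. S = 2xy^{2} + 3xy - y^{3} - y + 2.
  reduce S modulo (f_1, f_2, f_3, f_4, h_5, h_6, h_7):
  remainder y + 3 ≠ 0; add h_8 = y + 3 to the basis.

The other S-polynomials (S(f_2,f_4), S(f_3,f_4), S(f_1,h_5), S(f_2,h_5), S(f_3,h_5), S(f_4,h_5), S(f_1,h_6), S(f_2,h_6), S(f_3,h_6), S(f_4,h_6), S(h_5,h_6), S(f_1,h_7), S(f_2,h_7), S(f_3,h_7), S(f_4,h_7), S(h_5,h_7), S(h_6,h_7), S(f_1,h_8), S(f_2,h_8), S(f_3,h_8), S(f_4,h_8), S(h_5,h_8), S(h_6,h_8), S(h_7,h_8)) all reduce to 0 modulo the current basis, so we have a Gröbner basis.
Inter-reduce: drop elements whose leading term is divisible by another's, tail-reduce, and make monic.
Reduced Gröbner basis: {x + 2, y + 3}.
Label its elements g_1 = x + 2, g_2 = y + 3.

Reduce p = 2x + 3y^{2} + 2y - 3 modulo G:
  leading term x: subtract (2)·g_1 from 2x + 3y^{2} + 2y - 3 → 3y^{2} + 2y
  leading term y^{2}: subtract (3y)·g_2 from 3y^{2} + 2y → 0
  normal form = 0.
Since the normal form is 0, p ∈ I.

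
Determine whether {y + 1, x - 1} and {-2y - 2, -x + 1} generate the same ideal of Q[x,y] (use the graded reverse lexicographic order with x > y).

Yes, the ideals are equal.

For a fixed monomial order, each ideal has a unique reduced Gröbner basis; comparing bases decides equality.
Buchberger on the first generating set:
f_1 = y + 1, LT = y.
f_2 = x - 1, LT = x.

The S-polynomials (S(f_1,f_2)) all reduce to 0 modulo the current basis, so we have a Gröbner basis.
Inter-reduce: drop elements whose leading term is divisible by another's, tail-reduce, and make monic.
Reduced Gröbner basis: {x - 1, y + 1}.

Buchberger on the second generating set:
h_1 = -2y - 2, LT = y.
h_2 = -x + 1, LT = x.

The S-polynomials (S(h_1,h_2)) all reduce to 0 modulo the current basis, so we have a Gröbner basis.
Inter-reduce: drop elements whose leading term is divisible by another's, tail-reduce, and make monic.
Reduced Gröbner basis: {x - 1, y + 1}.

Same reduced basis, so the two generating sets span the same ideal.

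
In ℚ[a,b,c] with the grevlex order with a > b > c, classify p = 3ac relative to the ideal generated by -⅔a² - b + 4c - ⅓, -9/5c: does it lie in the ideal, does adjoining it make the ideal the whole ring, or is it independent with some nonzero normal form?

3ac lies in I (it reduces to 0).

First compute the reduced Gröbner basis of I by Buchberger's algorithm.
f_1 = -⅔a² - b + 4c - ⅓, LT = a².
f_2 = -9/5c, LT = c.

The S-polynomials (S(f_1,f_2)) all reduce to 0 modulo the current basis, so we have a Gröbner basis.
Inter-reduce: drop elements whose leading term is divisible by another's, tail-reduce, and make monic.
Reduced Gröbner basis: {a² + 3/2b + ½, c}.
Label its elements g_1 = a² + 3/2b + ½, g_2 = c.

Reduce p = 3ac modulo G:
  leading term ac: subtract (3a)·g_2 from 3ac → 0
  normal form = 0.
Since the normal form is 0, p ∈ I.

Ideal membership is decidable via reduction modulo a Gröbner basis.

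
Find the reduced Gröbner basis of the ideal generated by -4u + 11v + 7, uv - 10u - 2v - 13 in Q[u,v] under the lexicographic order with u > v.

f_1 = -4u + 11v + 7, LT = u.
f_2 = uv - 10u - 2v - 13, LT = uv.

S(f_1,f_2): lcm = uv. S = 10u - 11/4v^2 + 1/4v + 13.
  reduce S modulo (f_1, f_2):
  remainder -11/4v^2 + 111/4v + 61/2 ≠ 0; add g_3 = -11/4v^2 + 111/4v + 61/2 to the basis.

The other S-polynomials (S(f_1,g_3), S(f_2,g_3)) all reduce to 0 modulo the current basis, so we have a Gröbner basis.
Inter-reduce: drop elements whose leading term is divisible by another's, tail-reduce, and make monic.

G = {u - 11/4v - 7/4, v^2 - 111/11v - 122/11}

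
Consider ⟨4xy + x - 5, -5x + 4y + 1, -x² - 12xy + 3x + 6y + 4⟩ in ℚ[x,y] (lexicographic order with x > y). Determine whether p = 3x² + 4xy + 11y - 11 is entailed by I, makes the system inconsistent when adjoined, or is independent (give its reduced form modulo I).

First compute the reduced Gröbner basis of I by Buchberger's algorithm.
f_1 = 4xy + x - 5, LT = xy.
f_2 = -5x + 4y + 1, LT = x.
f_3 = -x² - 12xy + 3x + 6y + 4, LT = x².

S(f_1,f_2): lcm = xy. S = ¼x + ⅘y² + ⅕y - 5/4.
  leading term x: subtract (-1/20)·f_2 from ¼x + ⅘y² + ⅕y - 5/4 → ⅘y² + ⅖y - 6/5
  leading term y²: no divisor's leading term divides it; move ⅘y² to the remainder.
  leading term y: no divisor's leading term divides it; move ⅖y to the remainder.
  leading term 1: no divisor's leading term divides it; move -6/5 to the remainder.
  remainder ⅘y² + ⅖y - 6/5 ≠ 0; add h_4 = ⅘y² + ⅖y - 6/5 to the basis.

S(f_1,f_3): lcm = x²y. S = ¼x² - 12xy² + 3xy - 5/4x + 6y² + 4y.
  leading term x²: subtract (-1/20x)·f_2 from ¼x² - 12xy² + 3xy - 5/4x + 6y² + 4y → -12xy² + 16/5xy - 6/5x + 6y² + 4y
  leading term xy²: subtract (-3y)·f_1 from -12xy² + 16/5xy - 6/5x + 6y² + 4y → 31/5xy - 6/5x + 6y² - 11y
  leading term xy: subtract (31/20)·f_1 from 31/5xy - 6/5x + 6y² - 11y → -11/4x + 6y² - 11y + 31/4
  leading term x: subtract (11/20)·f_2 from -11/4x + 6y² - 11y + 31/4 → 6y² - 66/5y + 36/5
  leading term y²: subtract (15/2)·h_4 from 6y² - 66/5y + 36/5 → -81/5y + 81/5
  leading term y: no divisor's leading term divides it; move -81/5y to the remainder.
  leading term 1: no divisor's leading term divides it; move 81/5 to the remainder.
  remainder -81/5y + 81/5 ≠ 0; add h_5 = -81/5y + 81/5 to the basis.

The other S-polynomials (S(f_2,f_3), S(f_1,h_4), S(f_2,h_4), S(f_3,h_4), S(f_1,h_5), S(f_2,h_5), S(f_3,h_5), S(h_4,h_5)) all reduce to 0 modulo the current basis, so we have a Gröbner basis.
Inter-reduce: drop elements whose leading term is divisible by another's, tail-reduce, and make monic.
Reduced Gröbner basis: {x - 1, y - 1}.
Label its elements g_1 = x - 1, g_2 = y - 1.

Reduce p = 3x² + 4xy + 11y - 11 modulo G:
  leading term x²: subtract (3x)·g_1 from 3x² + 4xy + 11y - 11 → 4xy + 3x + 11y - 11
  leading term xy: subtract (4y)·g_1 from 4xy + 3x + 11y - 11 → 3x + 15y - 11
  leading term x: subtract (3)·g_1 from 3x + 15y - 11 → 15y - 8
  leading term y: subtract (15)·g_2 from 15y - 8 → 7
  leading term 1: no divisor's leading term divides it; move 7 to the remainder.
  normal form = 7.
The normal form is nonzero, so p ∉ I. Since p minus its normal form lies in I, I + (p) = I + (r) where r = 7; decide whether this ideal is the whole ring.
Here r = 7 is a nonzero constant, hence a unit: 1 ∈ I + (p), the Gröbner basis of I + (p) is {1}, and the enlarged system has no common solution — adjoining p is inconsistent.

Adjoining 3x² + 4xy + 11y - 11 makes the ideal the whole ring: the system is inconsistent.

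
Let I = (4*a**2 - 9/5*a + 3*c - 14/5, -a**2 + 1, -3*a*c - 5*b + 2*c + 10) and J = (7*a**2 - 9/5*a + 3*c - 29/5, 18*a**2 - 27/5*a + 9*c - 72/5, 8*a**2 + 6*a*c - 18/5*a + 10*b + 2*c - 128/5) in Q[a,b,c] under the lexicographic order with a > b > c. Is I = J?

Yes, the ideals are equal.

Since reduced Gröbner bases are canonical representatives of ideals under a given ordering, it suffices to compute and compare them.
Buchberger on the first generating set:
f_1 = 4*a**2 - 9/5*a + 3*c - 14/5, LT = a**2.
f_2 = -a**2 + 1, LT = a**2.
f_3 = -3*a*c - 5*b + 2*c + 10, LT = a*c.

S(f_1,f_2): lcm = a**2. S = -9/20*a + 3/4*c + 3/10.
  reduce S modulo (f_1, f_2, f_3):
  remainder -9/20*a + 3/4*c + 3/10 ≠ 0; add g_4 = -9/20*a + 3/4*c + 3/10 to the basis.

S(f_1,f_3): lcm = a**2*c. S = -5/3*a*b + 13/60*a*c + 10/3*a + 3/4*c**2 - 7/10*c.
  reduce S modulo (f_1, f_2, f_3, g_4):
  remainder -25/9*b*c - 53/36*b + 3/4*c**2 + 5*c + 53/18 ≠ 0; add g_5 = -25/9*b*c - 53/36*b + 3/4*c**2 + 5*c + 53/18 to the basis.

S(f_2,f_3): lcm = a**2*c. S = -5/3*a*b + 2/3*a*c + 10/3*a - c.
  reduce S modulo (f_1, f_2, f_3, g_4, g_5):
  remainder -3/4*b - 3/4*c**2 + 3/2 ≠ 0; add g_6 = -3/4*b - 3/4*c**2 + 3/2 to the basis.

S(f_1,g_4): lcm = a**2. S = 5/3*a*c + 13/60*a + 3/4*c - 7/10.
  reduce S modulo (f_1, f_2, f_3, g_4, g_5, g_6):
  remainder 25/9*c**2 + 20/9*c - 5/9 ≠ 0; add g_7 = 25/9*c**2 + 20/9*c - 5/9 to the basis.

The other S-polynomials (S(f_2,g_4), S(f_3,g_4), S(f_1,g_5), S(f_2,g_5), S(f_3,g_5), S(g_4,g_5), S(f_1,g_6), S(f_2,g_6), S(f_3,g_6), S(g_4,g_6), S(g_5,g_6), S(f_1,g_7), S(f_2,g_7), S(f_3,g_7), S(g_4,g_7), S(g_5,g_7), S(g_6,g_7)) all reduce to 0 modulo the current basis, so we have a Gröbner basis.
Inter-reduce: drop elements whose leading term is divisible by another's, tail-reduce, and make monic.
Reduced Gröbner basis: {a - 5/3*c - 2/3, b - 4/5*c - 9/5, c**2 + 4/5*c - 1/5}.

Buchberger on the second generating set:
h_1 = 7*a**2 - 9/5*a + 3*c - 29/5, LT = a**2.
h_2 = 18*a**2 - 27/5*a + 9*c - 72/5, LT = a**2.
h_3 = 8*a**2 + 6*a*c - 18/5*a + 10*b + 2*c - 128/5, LT = a**2.

S(h_1,h_2): lcm = a**2. S = 3/70*a - 1/14*c - 1/35.
  reduce S modulo (h_1, h_2, h_3):
  remainder 3/70*a - 1/14*c - 1/35 ≠ 0; add k_4 = 3/70*a - 1/14*c - 1/35 to the basis.

S(h_1,h_3): lcm = a**2. S = -3/4*a*c + 27/140*a - 5/4*b + 5/28*c + 83/35.
  reduce S modulo (h_1, h_2, h_3, k_4):
  remainder -5/4*b - 5/4*c**2 + 5/2 ≠ 0; add k_5 = -5/4*b - 5/4*c**2 + 5/2 to the basis.

S(h_1,k_4): lcm = a**2. S = 5/3*a*c + 43/105*a + 3/7*c - 29/35.
  reduce S modulo (h_1, h_2, h_3, k_4, k_5):
  remainder 25/9*c**2 + 20/9*c - 5/9 ≠ 0; add k_6 = 25/9*c**2 + 20/9*c - 5/9 to the basis.

The other S-polynomials (S(h_2,h_3), S(h_2,k_4), S(h_3,k_4), S(h_1,k_5), S(h_2,k_5), S(h_3,k_5), S(k_4,k_5), S(h_1,k_6), S(h_2,k_6), S(h_3,k_6), S(k_4,k_6), S(k_5,k_6)) all reduce to 0 modulo the current basis, so we have a Gröbner basis.
Inter-reduce: drop elements whose leading term is divisible by another's, tail-reduce, and make monic.
Reduced Gröbner basis: {a - 5/3*c - 2/3, b - 4/5*c - 9/5, c**2 + 4/5*c - 1/5}.

Same reduced basis, so the two generating sets span the same ideal.
The same test decides containment: I ⊆ J iff every generator of I reduces to 0 modulo a Gröbner basis of J.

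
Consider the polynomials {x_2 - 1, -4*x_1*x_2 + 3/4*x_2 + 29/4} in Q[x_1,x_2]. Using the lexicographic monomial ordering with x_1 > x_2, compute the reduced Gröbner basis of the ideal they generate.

f_1 = x_2 - 1, LT = x_2.
f_2 = -4*x_1*x_2 + 3/4*x_2 + 29/4, LT = x_1*x_2.

S(f_1,f_2): lcm = x_1*x_2. S = -x_1 + 3/16*x_2 + 29/16.
  leading term x_1: no divisor's leading term divides it; move -x_1 to the remainder.
  leading term x_2: subtract (3/16)·f_1 from 3/16*x_2 + 29/16 → 2
  leading term 1: no divisor's leading term divides it; move 2 to the remainder.
  remainder -x_1 + 2 ≠ 0; add g_3 = -x_1 + 2 to the basis.

The other S-polynomials (S(f_1,g_3), S(f_2,g_3)) all reduce to 0 modulo the current basis, so we have a Gröbner basis.
Inter-reduce: drop elements whose leading term is divisible by another's, tail-reduce, and make monic.

G = {x_1 - 2, x_2 - 1}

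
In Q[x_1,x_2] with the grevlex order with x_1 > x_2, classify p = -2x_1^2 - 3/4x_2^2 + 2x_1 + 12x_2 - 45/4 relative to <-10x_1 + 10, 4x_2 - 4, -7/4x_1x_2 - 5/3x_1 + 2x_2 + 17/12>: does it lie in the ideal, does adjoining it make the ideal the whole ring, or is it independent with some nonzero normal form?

-2x_1^2 - 3/4x_2^2 + 2x_1 + 12x_2 - 45/4 lies in I (it reduces to 0).

First compute the reduced Gröbner basis of I by Buchberger's algorithm.
f_1 = -10x_1 + 10, LT = x_1.
f_2 = 4x_2 - 4, LT = x_2.
f_3 = -7/4x_1x_2 - 5/3x_1 + 2x_2 + 17/12, LT = x_1x_2.

The S-polynomials (S(f_1,f_2), S(f_1,f_3), S(f_2,f_3)) all reduce to 0 modulo the current basis, so we have a Gröbner basis.
Inter-reduce: drop elements whose leading term is divisible by another's, tail-reduce, and make monic.
Reduced Gröbner basis: {x_1 - 1, x_2 - 1}.
Label its elements g_1 = x_1 - 1, g_2 = x_2 - 1.

Reduce p = -2x_1^2 - 3/4x_2^2 + 2x_1 + 12x_2 - 45/4 modulo G:
  leading term x_1^2: subtract (-2x_1)·g_1 from -2x_1^2 - 3/4x_2^2 + 2x_1 + 12x_2 - 45/4 → -3/4x_2^2 + 12x_2 - 45/4
  leading term x_2^2: subtract (-3/4x_2)·g_2 from -3/4x_2^2 + 12x_2 - 45/4 → 45/4x_2 - 45/4
  leading term x_2: subtract (45/4)·g_2 from 45/4x_2 - 45/4 → 0
  normal form = 0.
Since the normal form is 0, p ∈ I.

Ideal membership is decidable via reduction modulo a Gröbner basis.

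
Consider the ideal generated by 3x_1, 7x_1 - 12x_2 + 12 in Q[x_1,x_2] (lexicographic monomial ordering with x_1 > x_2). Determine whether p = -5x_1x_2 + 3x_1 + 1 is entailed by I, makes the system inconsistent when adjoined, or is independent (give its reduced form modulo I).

First compute the reduced Gröbner basis of I by Buchberger's algorithm.
f_1 = 3x_1, LT = x_1.
f_2 = 7x_1 - 12x_2 + 12, LT = x_1.

S(f_1,f_2): lcm = x_1. S = \tfrac{12}{7}x_2 - \tfrac{12}{7}.
  reduce S modulo (f_1, f_2):
  remainder \tfrac{12}{7}x_2 - \tfrac{12}{7} ≠ 0; add h_3 = \tfrac{12}{7}x_2 - \tfrac{12}{7} to the basis.

The other S-polynomials (S(f_1,h_3), S(f_2,h_3)) all reduce to 0 modulo the current basis, so we have a Gröbner basis.
Inter-reduce: drop elements whose leading term is divisible by another's, tail-reduce, and make monic.
Reduced Gröbner basis: {x_1, x_2 - 1}.
Label its elements g_1 = x_1, g_2 = x_2 - 1.

Reduce p = -5x_1x_2 + 3x_1 + 1 modulo G:
  leading term x_1x_2: subtract (-5x_2)·g_1 from -5x_1x_2 + 3x_1 + 1 → 3x_1 + 1
  leading term x_1: subtract (3)·g_1 from 3x_1 + 1 → 1
  leading term 1: no divisor's leading term divides it; move 1 to the remainder.
  normal form = 1.
The normal form is nonzero, so p ∉ I. Since p minus its normal form lies in I, I + (p) = I + (r) where r = 1; decide whether this ideal is the whole ring.
Here r = 1 is a nonzero constant, hence a unit: 1 ∈ I + (p), the Gröbner basis of I + (p) is {1}, and the enlarged system has no common solution — adjoining p is inconsistent.

Adjoining -5x_1x_2 + 3x_1 + 1 makes the ideal the whole ring: the system is inconsistent.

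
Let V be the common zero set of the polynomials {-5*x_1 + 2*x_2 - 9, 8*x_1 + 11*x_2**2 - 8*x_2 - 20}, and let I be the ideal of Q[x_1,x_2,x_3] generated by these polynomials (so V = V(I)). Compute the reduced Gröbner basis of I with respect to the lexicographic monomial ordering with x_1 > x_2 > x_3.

Buchberger's algorithm terminates because the ascending chain of leading-term ideals stabilizes.

f_1 = -5*x_1 + 2*x_2 - 9, LT = x_1.
f_2 = 8*x_1 + 11*x_2**2 - 8*x_2 - 20, LT = x_1.

S(f_1,f_2): lcm = x_1. S = -11/8*x_2**2 + 3/5*x_2 + 43/10.
  leading term x_2**2: no divisor's leading term divides it; move -11/8*x_2**2 to the remainder.
  leading term x_2: no divisor's leading term divides it; move 3/5*x_2 to the remainder.
  leading term 1: no divisor's leading term divides it; move 43/10 to the remainder.
  remainder -11/8*x_2**2 + 3/5*x_2 + 43/10 ≠ 0; add g_3 = -11/8*x_2**2 + 3/5*x_2 + 43/10 to the basis.

S(f_1,g_3): leading monomials are coprime, so the S-polynomial reduces to 0 (Buchberger's first criterion).
S(f_2,g_3): leading monomials are coprime, so the S-polynomial reduces to 0 (Buchberger's first criterion).
Every S-polynomial of the final basis reduces to 0, so we have a Gröbner basis.
Inter-reduce: drop elements whose leading term is divisible by another's, tail-reduce, and make monic.

G = {x_1 - 2/5*x_2 + 9/5, x_2**2 - 24/55*x_2 - 172/55}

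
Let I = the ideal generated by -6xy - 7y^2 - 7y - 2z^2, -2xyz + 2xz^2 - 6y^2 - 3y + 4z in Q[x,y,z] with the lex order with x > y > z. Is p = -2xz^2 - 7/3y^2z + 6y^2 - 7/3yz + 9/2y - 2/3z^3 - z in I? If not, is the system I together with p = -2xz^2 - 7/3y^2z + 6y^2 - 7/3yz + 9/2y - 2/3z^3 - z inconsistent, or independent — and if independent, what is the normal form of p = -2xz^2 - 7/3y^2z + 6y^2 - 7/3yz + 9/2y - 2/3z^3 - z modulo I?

First compute the reduced Gröbner basis of I by Buchberger's algorithm.
f_1 = -6xy - 7y^2 - 7y - 2z^2, LT = xy.
f_2 = -2xyz + 2xz^2 - 6y^2 - 3y + 4z, LT = xyz.

S(f_1,f_2): lcm = xyz. S = xz^2 + 7/6y^2z - 3y^2 + 7/6yz - 3/2y + 1/3z^3 + 2z.
  reduce S modulo (f_1, f_2):
  remainder xz^2 + 7/6y^2z - 3y^2 + 7/6yz - 3/2y + 1/3z^3 + 2z ≠ 0; add h_3 = xz^2 + 7/6y^2z - 3y^2 + 7/6yz - 3/2y + 1/3z^3 + 2z to the basis.

S(f_1,h_3): lcm = xyz^2. S = -7/6y^3z + 3y^3 + 7/6y^2z^2 - 7/6y^2z + 3/2y^2 - 1/3yz^3 + 7/6yz^2 - 2yz + 1/3z^4.
  reduce S modulo (f_1, f_2, h_3):
  remainder -7/6y^3z + 3y^3 + 7/6y^2z^2 - 7/6y^2z + 3/2y^2 - 1/3yz^3 + 7/6yz^2 - 2yz + 1/3z^4 ≠ 0; add h_4 = -7/6y^3z + 3y^3 + 7/6y^2z^2 - 7/6y^2z + 3/2y^2 - 1/3yz^3 + 7/6yz^2 - 2yz + 1/3z^4 to the basis.

The other S-polynomials (S(f_2,h_3), S(f_1,h_4), S(f_2,h_4), S(h_3,h_4)) all reduce to 0 modulo the current basis, so we have a Gröbner basis.
Inter-reduce: drop elements whose leading term is divisible by another's, tail-reduce, and make monic.
Reduced Gröbner basis: {xy + 7/6y^2 + 7/6y + 1/3z^2, xz^2 + 7/6y^2z - 3y^2 + 7/6yz - 3/2y + 1/3z^3 + 2z, y^3z - 18/7y^3 - y^2z^2 + y^2z - 9/7y^2 + 2/7yz^3 - yz^2 + 12/7yz - 2/7z^4}.
Label its elements g_1 = xy + 7/6y^2 + 7/6y + 1/3z^2, g_2 = xz^2 + 7/6y^2z - 3y^2 + 7/6yz - 3/2y + 1/3z^3 + 2z, g_3 = y^3z - 18/7y^3 - y^2z^2 + y^2z - 9/7y^2 + 2/7yz^3 - yz^2 + 12/7yz - 2/7z^4.

Reduce p = -2xz^2 - 7/3y^2z + 6y^2 - 7/3yz + 9/2y - 2/3z^3 - z modulo G:
  leading term xz^2: subtract (-2)·g_2 from -2xz^2 - 7/3y^2z + 6y^2 - 7/3yz + 9/2y - 2/3z^3 - z → 3/2y + 3z
  leading term y: no divisor's leading term divides it; move 3/2y to the remainder.
  leading term z: no divisor's leading term divides it; move 3z to the remainder.
  normal form = 3/2y + 3z.
The normal form is nonzero, so p ∉ I. Since p minus its normal form lies in I, I + (p) = I + (r) where r = 3/2y + 3z; decide whether this ideal is the whole ring.
Run Buchberger on G together with r (pairs among the g_i already reduce to 0 since G is a Gröbner basis):
g_1 = xy + 7/6y^2 + 7/6y + 1/3z^2, LT = xy.
g_2 = xz^2 + 7/6y^2z - 3y^2 + 7/6yz - 3/2y + 1/3z^3 + 2z, LT = xz^2.
g_3 = y^3z - 18/7y^3 - y^2z^2 + y^2z - 9/7y^2 + 2/7yz^3 - yz^2 + 12/7yz - 2/7z^4, LT = y^3z.
r = 3/2y + 3z, LT = y.

S(g_1,r): lcm = xy. S = -2xz + 7/6y^2 + 7/6y + 1/3z^2.
  reduce S modulo (g_1, g_2, g_3, r):
  remainder -2xz + 5z^2 - 7/3z ≠ 0; add m_5 = -2xz + 5z^2 - 7/3z to the basis.

S(g_3,r): lcm = y^3z. S = -18/7y^3 - 3y^2z^2 + y^2z - 9/7y^2 + 2/7yz^3 - yz^2 + 12/7yz - 2/7z^4.
  reduce S modulo (g_1, g_2, g_3, r, m_5):
  remainder -90/7z^4 + 186/7z^3 - 60/7z^2 ≠ 0; add m_6 = -90/7z^4 + 186/7z^3 - 60/7z^2 to the basis.

S(g_2,m_5): lcm = xz^2. S = 7/6y^2z - 3y^2 + 7/6yz - 3/2y + 17/6z^3 - 7/6z^2 + 2z.
  reduce S modulo (g_1, g_2, g_3, r, m_5, m_6):
  remainder 15/2z^3 - 31/2z^2 + 5z ≠ 0; add m_7 = 15/2z^3 - 31/2z^2 + 5z to the basis.

The other S-polynomials (S(g_1,g_2), S(g_1,g_3), S(g_2,g_3), S(g_2,r), S(g_1,m_5), S(g_3,m_5), S(r,m_5), S(g_1,m_6), S(g_2,m_6), S(g_3,m_6), S(r,m_6), S(m_5,m_6), S(g_1,m_7), S(g_2,m_7), S(g_3,m_7), S(r,m_7), S(m_5,m_7), S(m_6,m_7)) all reduce to 0 modulo the current basis, so we have a Gröbner basis.
Inter-reduce: drop elements whose leading term is divisible by another's, tail-reduce, and make monic.
Reduced Gröbner basis: {xz - 5/2z^2 + 7/6z, y + 2z, z^3 - 31/15z^2 + 2/3z}.
The reduced Gröbner basis of I + (p) is {xz - 5/2z^2 + 7/6z, y + 2z, z^3 - 31/15z^2 + 2/3z} ≠ {1}, a proper ideal, so the enlarged system stays consistent: p is independent of I, with normal form 3/2y + 3z.

Ideal membership is decidable via reduction modulo a Gröbner basis.

-2xz^2 - 7/3y^2z + 6y^2 - 7/3yz + 9/2y - 2/3z^3 - z is independent of I; its normal form modulo I is 3/2y + 3z.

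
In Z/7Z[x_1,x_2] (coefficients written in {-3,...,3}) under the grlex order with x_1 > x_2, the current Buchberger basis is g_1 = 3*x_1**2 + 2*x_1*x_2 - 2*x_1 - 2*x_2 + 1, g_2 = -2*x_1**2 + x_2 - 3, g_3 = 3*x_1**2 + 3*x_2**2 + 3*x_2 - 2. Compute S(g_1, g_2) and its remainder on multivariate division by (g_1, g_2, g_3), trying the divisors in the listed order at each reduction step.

lcm(LM(g_1), LM(g_2)) = x_1**2.
S = (lcm/LT(g_1))·g_1 − (lcm/LT(g_2))·g_2 = 3*x_1*x_2 - 3*x_1 + x_2.
Reduce S modulo (g_1, g_2, g_3) in that order:
  leading term x_1*x_2: no divisor's leading term divides it; move 3*x_1*x_2 to the remainder.
  leading term x_1: no divisor's leading term divides it; move -3*x_1 to the remainder.
  leading term x_2: no divisor's leading term divides it; move x_2 to the remainder.
The remainder 3*x_1*x_2 - 3*x_1 + x_2 is nonzero, so it would be added as the next basis element.

S(g_1, g_2) = 3*x_1*x_2 - 3*x_1 + x_2; remainder on division = 3*x_1*x_2 - 3*x_1 + x_2.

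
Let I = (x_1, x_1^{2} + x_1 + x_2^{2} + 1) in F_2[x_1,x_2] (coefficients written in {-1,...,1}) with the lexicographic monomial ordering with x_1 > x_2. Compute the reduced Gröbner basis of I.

f_1 = x_1, LT = x_1.
f_2 = x_1^{2} + x_1 + x_2^{2} + 1, LT = x_1^{2}.

S(f_1,f_2): lcm = x_1^{2}. S = x_1 + x_2^{2} + 1.
  leading term x_1: subtract (1)·f_1 from x_1 + x_2^{2} + 1 → x_2^{2} + 1
  leading term x_2^{2}: no divisor's leading term divides it; move x_2^{2} to the remainder.
  leading term 1: no divisor's leading term divides it; move 1 to the remainder.
  remainder x_2^{2} + 1 ≠ 0; add g_3 = x_2^{2} + 1 to the basis.

S(f_1,g_3): leading monomials are coprime, so the S-polynomial reduces to 0 (Buchberger's first criterion).
S(f_2,g_3): leading monomials are coprime, so the S-polynomial reduces to 0 (Buchberger's first criterion).
Every S-polynomial of the final basis reduces to 0, so we have a Gröbner basis.
Inter-reduce: drop elements whose leading term is divisible by another's, tail-reduce, and make monic.

G = {x_1, x_2^{2} + 1}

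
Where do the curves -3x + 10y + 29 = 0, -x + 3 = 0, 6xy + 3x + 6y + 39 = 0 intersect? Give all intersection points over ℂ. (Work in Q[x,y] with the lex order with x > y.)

Compute a lex Gröbner basis by Buchberger's algorithm.
f_1 = -3x + 10y + 29, LT = x.
f_2 = -x + 3, LT = x.
f_3 = 6xy + 3x + 6y + 39, LT = xy.

S(f_1,f_2): lcm = x. S = -\tfrac{10}{3}y - \tfrac{20}{3}.
  leading term y: no divisor's leading term divides it; move -\tfrac{10}{3}y to the remainder.
  leading term 1: no divisor's leading term divides it; move -\tfrac{20}{3} to the remainder.
  remainder -\tfrac{10}{3}y - \tfrac{20}{3} ≠ 0; add h_4 = -\tfrac{10}{3}y - \tfrac{20}{3} to the basis.

The other S-polynomials (S(f_1,f_3), S(f_2,f_3), S(f_1,h_4), S(f_2,h_4), S(f_3,h_4)) all reduce to 0 modulo the current basis, so we have a Gröbner basis.
Inter-reduce: drop elements whose leading term is divisible by another's, tail-reduce, and make monic.
Reduced Gröbner basis: {x - 3, y + 2}.

Since the basis is lex-ordered, y + 2 is univariate in y. Its roots are {-2}. Back-substituting each root into the other basis elements fixes the other coordinates.
  y = -2: the earlier basis element becomes x - 3 = 0, giving x = 3 — point (3, -2).
Check: every point annihilates each of the original generators.

{(3, -2)}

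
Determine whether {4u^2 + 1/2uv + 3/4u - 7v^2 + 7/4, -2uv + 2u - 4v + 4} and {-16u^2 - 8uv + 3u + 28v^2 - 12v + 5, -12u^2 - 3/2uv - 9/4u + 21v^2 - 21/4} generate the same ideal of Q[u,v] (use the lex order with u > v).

Equality of ideals is decidable: compute both reduced Gröbner bases (unique for the ordering) and check whether they agree.
Buchberger on the first generating set:
f_1 = 4u^2 + 1/2uv + 3/4u - 7v^2 + 7/4, LT = u^2.
f_2 = -2uv + 2u - 4v + 4, LT = uv.

S(f_1,f_2): lcm = u^2v. S = u^2 + 1/8uv^2 - 29/16uv + 2u - 7/4v^3 + 7/16v.
  leading term u^2: subtract (1/4)·f_1 from u^2 + 1/8uv^2 - 29/16uv + 2u - 7/4v^3 + 7/16v → 1/8uv^2 - 31/16uv + 29/16u - 7/4v^3 + 7/4v^2 + 7/16v - 7/16
  leading term uv^2: subtract (-1/16v)·f_2 from 1/8uv^2 - 31/16uv + 29/16u - 7/4v^3 + 7/4v^2 + 7/16v - 7/16 → -29/16uv + 29/16u - 7/4v^3 + 3/2v^2 + 11/16v - 7/16
  leading term uv: subtract (29/32)·f_2 from -29/16uv + 29/16u - 7/4v^3 + 3/2v^2 + 11/16v - 7/16 → -7/4v^3 + 3/2v^2 + 69/16v - 65/16
  leading term v^3: no divisor's leading term divides it; move -7/4v^3 to the remainder.
  leading term v^2: no divisor's leading term divides it; move 3/2v^2 to the remainder.
  leading term v: no divisor's leading term divides it; move 69/16v to the remainder.
  leading term 1: no divisor's leading term divides it; move -65/16 to the remainder.
  remainder -7/4v^3 + 3/2v^2 + 69/16v - 65/16 ≠ 0; add g_3 = -7/4v^3 + 3/2v^2 + 69/16v - 65/16 to the basis.

S(f_1,g_3): leading monomials are coprime, so the S-polynomial reduces to 0 (Buchberger's first criterion).
S(f_2,g_3): lcm = uv^3. S = -1/7uv^2 + 69/28uv - 65/28u + 2v^3 - 2v^2.
  leading term uv^2: subtract (1/14v)·f_2 from -1/7uv^2 + 69/28uv - 65/28u + 2v^3 - 2v^2 → 65/28uv - 65/28u + 2v^3 - 12/7v^2 - 2/7v
  leading term uv: subtract (-65/56)·f_2 from 65/28uv - 65/28u + 2v^3 - 12/7v^2 - 2/7v → 2v^3 - 12/7v^2 - 69/14v + 65/14
  leading term v^3: subtract (-8/7)·g_3 from 2v^3 - 12/7v^2 - 69/14v + 65/14 → 0
  remainder 0.

Every S-polynomial of the final basis reduces to 0, so we have a Gröbner basis.
Inter-reduce: drop elements whose leading term is divisible by another's, tail-reduce, and make monic.
Reduced Gröbner basis: {u^2 + 5/16u - 7/4v^2 - 1/4v + 11/16, uv - u + 2v - 2, v^3 - 6/7v^2 - 69/28v + 65/28}.

Buchberger on the second generating set:
h_1 = -16u^2 - 8uv + 3u + 28v^2 - 12v + 5, LT = u^2.
h_2 = -12u^2 - 3/2uv - 9/4u + 21v^2 - 21/4, LT = u^2.

S(h_1,h_2): lcm = u^2. S = 3/8uv - 3/8u + 3/4v - 3/4.
  leading term uv: no divisor's leading term divides it; move 3/8uv to the remainder.
  leading term u: no divisor's leading term divides it; move -3/8u to the remainder.
  leading term v: no divisor's leading term divides it; move 3/4v to the remainder.
  leading term 1: no divisor's leading term divides it; move -3/4 to the remainder.
  remainder 3/8uv - 3/8u + 3/4v - 3/4 ≠ 0; add k_3 = 3/8uv - 3/8u + 3/4v - 3/4 to the basis.

S(h_1,k_3): lcm = u^2v. S = u^2 + 1/2uv^2 - 35/16uv + 2u - 7/4v^3 + 3/4v^2 - 5/16v.
  leading term u^2: subtract (-1/16)·h_1 from u^2 + 1/2uv^2 - 35/16uv + 2u - 7/4v^3 + 3/4v^2 - 5/16v → 1/2uv^2 - 43/16uv + 35/16u - 7/4v^3 + 5/2v^2 - 17/16v + 5/16
  leading term uv^2: subtract (4/3v)·k_3 from 1/2uv^2 - 43/16uv + 35/16u - 7/4v^3 + 5/2v^2 - 17/16v + 5/16 → -35/16uv + 35/16u - 7/4v^3 + 3/2v^2 - 1/16v + 5/16
  leading term uv: subtract (-35/6)·k_3 from -35/16uv + 35/16u - 7/4v^3 + 3/2v^2 - 1/16v + 5/16 → -7/4v^3 + 3/2v^2 + 69/16v - 65/16
  leading term v^3: no divisor's leading term divides it; move -7/4v^3 to the remainder.
  leading term v^2: no divisor's leading term divides it; move 3/2v^2 to the remainder.
  leading term v: no divisor's leading term divides it; move 69/16v to the remainder.
  leading term 1: no divisor's leading term divides it; move -65/16 to the remainder.
  remainder -7/4v^3 + 3/2v^2 + 69/16v - 65/16 ≠ 0; add k_4 = -7/4v^3 + 3/2v^2 + 69/16v - 65/16 to the basis.

S(h_2,k_3): lcm = u^2v. S = u^2 + 1/8uv^2 - 29/16uv + 2u - 7/4v^3 + 7/16v.
  leading term u^2: subtract (-1/16)·h_1 from u^2 + 1/8uv^2 - 29/16uv + 2u - 7/4v^3 + 7/16v → 1/8uv^2 - 37/16uv + 35/16u - 7/4v^3 + 7/4v^2 - 5/16v + 5/16
  leading term uv^2: subtract (1/3v)·k_3 from 1/8uv^2 - 37/16uv + 35/16u - 7/4v^3 + 7/4v^2 - 5/16v + 5/16 → -35/16uv + 35/16u - 7/4v^3 + 3/2v^2 - 1/16v + 5/16
  leading term uv: subtract (-35/6)·k_3 from -35/16uv + 35/16u - 7/4v^3 + 3/2v^2 - 1/16v + 5/16 → -7/4v^3 + 3/2v^2 + 69/16v - 65/16
  leading term v^3: subtract (1)·k_4 from -7/4v^3 + 3/2v^2 + 69/16v - 65/16 → 0
  remainder 0.

S(h_1,k_4): leading monomials are coprime, so the S-polynomial reduces to 0 (Buchberger's first criterion).
S(h_2,k_4): leading monomials are coprime, so the S-polynomial reduces to 0 (Buchberger's first criterion).
S(k_3,k_4): lcm = uv^3. S = -1/7uv^2 + 69/28uv - 65/28u + 2v^3 - 2v^2.
  leading term uv^2: subtract (-8/21v)·k_3 from -1/7uv^2 + 69/28uv - 65/28u + 2v^3 - 2v^2 → 65/28uv - 65/28u + 2v^3 - 12/7v^2 - 2/7v
  leading term uv: subtract (130/21)·k_3 from 65/28uv - 65/28u + 2v^3 - 12/7v^2 - 2/7v → 2v^3 - 12/7v^2 - 69/14v + 65/14
  leading term v^3: subtract (-8/7)·k_4 from 2v^3 - 12/7v^2 - 69/14v + 65/14 → 0
  remainder 0.

Every S-polynomial of the final basis reduces to 0, so we have a Gröbner basis.
Inter-reduce: drop elements whose leading term is divisible by another's, tail-reduce, and make monic.
Reduced Gröbner basis: {u^2 + 5/16u - 7/4v^2 - 1/4v + 11/16, uv - u + 2v - 2, v^3 - 6/7v^2 - 69/28v + 65/28}.

These coincide, so the ideals are equal.

Yes, the ideals are equal.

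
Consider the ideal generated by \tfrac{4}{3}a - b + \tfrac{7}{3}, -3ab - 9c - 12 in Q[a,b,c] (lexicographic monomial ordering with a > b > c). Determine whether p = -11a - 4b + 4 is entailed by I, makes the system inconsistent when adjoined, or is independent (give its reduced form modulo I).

-11a - 4b + 4 is independent of I; its normal form modulo I is -\tfrac{49}{4}b + \tfrac{93}{4}.

First compute the reduced Gröbner basis of I by Buchberger's algorithm.
f_1 = \tfrac{4}{3}a - b + \tfrac{7}{3}, LT = a.
f_2 = -3ab - 9c - 12, LT = ab.

S(f_1,f_2): lcm = ab. S = -\tfrac{3}{4}b^{2} + \tfrac{7}{4}b - 3c - 4.
  leading term b^{2}: no divisor's leading term divides it; move -\tfrac{3}{4}b^{2} to the remainder.
  leading term b: no divisor's leading term divides it; move \tfrac{7}{4}b to the remainder.
  leading term c: no divisor's leading term divides it; move -3c to the remainder.
  leading term 1: no divisor's leading term divides it; move -4 to the remainder.
  remainder -\tfrac{3}{4}b^{2} + \tfrac{7}{4}b - 3c - 4 ≠ 0; add h_3 = -\tfrac{3}{4}b^{2} + \tfrac{7}{4}b - 3c - 4 to the basis.

The other S-polynomials (S(f_1,h_3), S(f_2,h_3)) all reduce to 0 modulo the current basis, so we have a Gröbner basis.
Inter-reduce: drop elements whose leading term is divisible by another's, tail-reduce, and make monic.
Reduced Gröbner basis: {a - \tfrac{3}{4}b + \tfrac{7}{4}, b^{2} - \tfrac{7}{3}b + 4c + \tfrac{16}{3}}.
Label its elements g_1 = a - \tfrac{3}{4}b + \tfrac{7}{4}, g_2 = b^{2} - \tfrac{7}{3}b + 4c + \tfrac{16}{3}.

Reduce p = -11a - 4b + 4 modulo G:
  leading term a: subtract (-11)·g_1 from -11a - 4b + 4 → -\tfrac{49}{4}b + \tfrac{93}{4}
  leading term b: no divisor's leading term divides it; move -\tfrac{49}{4}b to the remainder.
  leading term 1: no divisor's leading term divides it; move \tfrac{93}{4} to the remainder.
  normal form = -\tfrac{49}{4}b + \tfrac{93}{4}.
The normal form is nonzero, so p ∉ I. Since p minus its normal form lies in I, I + (p) = I + (r) where r = -\tfrac{49}{4}b + \tfrac{93}{4}; decide whether this ideal is the whole ring.
Run Buchberger on G together with r (pairs among the g_i already reduce to 0 since G is a Gröbner basis):
g_1 = a - \tfrac{3}{4}b + \tfrac{7}{4}, LT = a.
g_2 = b^{2} - \tfrac{7}{3}b + 4c + \tfrac{16}{3}, LT = b^{2}.
r = -\tfrac{49}{4}b + \tfrac{93}{4}, LT = b.

S(g_2,r): lcm = b^{2}. S = -\tfrac{64}{147}b + 4c + \tfrac{16}{3}.
  leading term b: subtract (\tfrac{256}{7203})·r from -\tfrac{64}{147}b + 4c + \tfrac{16}{3} → 4c + \tfrac{32464}{7203}
  leading term c: no divisor's leading term divides it; move 4c to the remainder.
  leading term 1: no divisor's leading term divides it; move \tfrac{32464}{7203} to the remainder.
  remainder 4c + \tfrac{32464}{7203} ≠ 0; add m_4 = 4c + \tfrac{32464}{7203} to the basis.

The other S-polynomials (S(g_1,g_2), S(g_1,r), S(g_1,m_4), S(g_2,m_4), S(r,m_4)) all reduce to 0 modulo the current basis, so we have a Gröbner basis.
Inter-reduce: drop elements whose leading term is divisible by another's, tail-reduce, and make monic.
Reduced Gröbner basis: {a + \tfrac{16}{49}, b - \tfrac{93}{49}, c + \tfrac{8116}{7203}}.
The reduced Gröbner basis of I + (p) is {a + \tfrac{16}{49}, b - \tfrac{93}{49}, c + \tfrac{8116}{7203}} ≠ {1}, a proper ideal, so the enlarged system stays consistent: p is independent of I, with normal form -\tfrac{49}{4}b + \tfrac{93}{4}.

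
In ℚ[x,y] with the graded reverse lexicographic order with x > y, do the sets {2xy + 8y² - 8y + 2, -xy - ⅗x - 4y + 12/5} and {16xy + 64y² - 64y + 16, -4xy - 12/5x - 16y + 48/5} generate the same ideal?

Yes, the ideals are equal.

Since reduced Gröbner bases are canonical representatives of ideals under a given ordering, it suffices to compute and compare them.
Buchberger on the first generating set:
f_1 = 2xy + 8y² - 8y + 2, LT = xy.
f_2 = -xy - ⅗x - 4y + 12/5, LT = xy.

S(f_1,f_2): lcm = xy. S = 4y² - ⅗x - 8y + 17/5.
  leading term y²: no divisor's leading term divides it; move 4y² to the remainder.
  leading term x: no divisor's leading term divides it; move -⅗x to the remainder.
  leading term y: no divisor's leading term divides it; move -8y to the remainder.
  leading term 1: no divisor's leading term divides it; move 17/5 to the remainder.
  remainder 4y² - ⅗x - 8y + 17/5 ≠ 0; add g_3 = 4y² - ⅗x - 8y + 17/5 to the basis.

S(f_1,g_3): lcm = xy². S = 4y³ + 3/20x² + 2xy - 4y² - 17/20x + y.
  leading term y³: subtract (y)·g_3 from 4y³ + 3/20x² + 2xy - 4y² - 17/20x + y → 3/20x² + 13/5xy + 4y² - 17/20x - 12/5y
  leading term x²: no divisor's leading term divides it; move 3/20x² to the remainder.
  leading term xy: subtract (13/10)·f_1 from 13/5xy + 4y² - 17/20x - 12/5y → -32/5y² - 17/20x + 8y - 13/5
  leading term y²: subtract (-8/5)·g_3 from -32/5y² - 17/20x + 8y - 13/5 → -181/100x - 24/5y + 71/25
  leading term x: no divisor's leading term divides it; move -181/100x to the remainder.
  leading term y: no divisor's leading term divides it; move -24/5y to the remainder.
  leading term 1: no divisor's leading term divides it; move 71/25 to the remainder.
  remainder 3/20x² - 181/100x - 24/5y + 71/25 ≠ 0; add g_4 = 3/20x² - 181/100x - 24/5y + 71/25 to the basis.

The other S-polynomials (S(f_2,g_3), S(f_1,g_4), S(f_2,g_4), S(g_3,g_4)) all reduce to 0 modulo the current basis, so we have a Gröbner basis.
Inter-reduce: drop elements whose leading term is divisible by another's, tail-reduce, and make monic.
Reduced Gröbner basis: {x² - 181/15x - 32y + 284/15, xy + ⅗x + 4y - 12/5, y² - 3/20x - 2y + 17/20}.

Buchberger on the second generating set:
h_1 = 16xy + 64y² - 64y + 16, LT = xy.
h_2 = -4xy - 12/5x - 16y + 48/5, LT = xy.

S(h_1,h_2): lcm = xy. S = 4y² - ⅗x - 8y + 17/5.
  leading term y²: no divisor's leading term divides it; move 4y² to the remainder.
  leading term x: no divisor's leading term divides it; move -⅗x to the remainder.
  leading term y: no divisor's leading term divides it; move -8y to the remainder.
  leading term 1: no divisor's leading term divides it; move 17/5 to the remainder.
  remainder 4y² - ⅗x - 8y + 17/5 ≠ 0; add k_3 = 4y² - ⅗x - 8y + 17/5 to the basis.

S(h_1,k_3): lcm = xy². S = 4y³ + 3/20x² + 2xy - 4y² - 17/20x + y.
  leading term y³: subtract (y)·k_3 from 4y³ + 3/20x² + 2xy - 4y² - 17/20x + y → 3/20x² + 13/5xy + 4y² - 17/20x - 12/5y
  leading term x²: no divisor's leading term divides it; move 3/20x² to the remainder.
  leading term xy: subtract (13/80)·h_1 from 13/5xy + 4y² - 17/20x - 12/5y → -32/5y² - 17/20x + 8y - 13/5
  leading term y²: subtract (-8/5)·k_3 from -32/5y² - 17/20x + 8y - 13/5 → -181/100x - 24/5y + 71/25
  leading term x: no divisor's leading term divides it; move -181/100x to the remainder.
  leading term y: no divisor's leading term divides it; move -24/5y to the remainder.
  leading term 1: no divisor's leading term divides it; move 71/25 to the remainder.
  remainder 3/20x² - 181/100x - 24/5y + 71/25 ≠ 0; add k_4 = 3/20x² - 181/100x - 24/5y + 71/25 to the basis.

The other S-polynomials (S(h_2,k_3), S(h_1,k_4), S(h_2,k_4), S(k_3,k_4)) all reduce to 0 modulo the current basis, so we have a Gröbner basis.
Inter-reduce: drop elements whose leading term is divisible by another's, tail-reduce, and make monic.
Reduced Gröbner basis: {x² - 181/15x - 32y + 284/15, xy + ⅗x + 4y - 12/5, y² - 3/20x - 2y + 17/20}.

The two bases agree; hence the ideals are identical.
The choice of monomial ordering does not affect the verdict — as long as both bases are computed under the same ordering, their equality decides ideal equality.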